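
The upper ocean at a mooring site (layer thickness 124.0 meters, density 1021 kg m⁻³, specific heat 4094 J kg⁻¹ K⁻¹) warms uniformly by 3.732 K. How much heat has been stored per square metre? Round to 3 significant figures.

Areal heat capacity C = ρ c_p D = 1021 × 4094 × 124.0 = 5.18×10^8 J/(m²·K).
ΔQ = C ΔT = 5.18×10^8 × 3.732 = 1.93×10^9 J/m².

1.93×10^9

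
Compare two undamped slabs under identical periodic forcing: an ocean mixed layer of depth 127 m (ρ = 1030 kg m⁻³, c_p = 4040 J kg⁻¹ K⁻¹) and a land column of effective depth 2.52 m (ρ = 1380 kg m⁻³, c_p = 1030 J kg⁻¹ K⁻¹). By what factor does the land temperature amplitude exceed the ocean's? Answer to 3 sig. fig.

C_ocean = 1030 × 4040 × 127 = 5.28×10^8 J/(m²·K).
C_land = 1380 × 1030 × 2.52 = 3.58×10^6 J/(m²·K).
Undamped amplitude ∝ 1/C, so A_land/A_ocean = C_ocean/C_land = 148.

148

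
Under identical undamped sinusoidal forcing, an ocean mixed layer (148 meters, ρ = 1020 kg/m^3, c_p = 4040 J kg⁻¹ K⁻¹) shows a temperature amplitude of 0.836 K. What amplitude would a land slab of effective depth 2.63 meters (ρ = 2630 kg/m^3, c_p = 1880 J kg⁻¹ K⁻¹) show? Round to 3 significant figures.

39.2 K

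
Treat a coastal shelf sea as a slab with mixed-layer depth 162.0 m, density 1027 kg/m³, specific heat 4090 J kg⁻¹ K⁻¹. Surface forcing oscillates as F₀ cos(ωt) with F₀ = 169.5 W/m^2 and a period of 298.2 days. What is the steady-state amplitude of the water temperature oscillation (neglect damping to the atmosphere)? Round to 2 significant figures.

1.0 K

Areal heat capacity C = ρ c_p D = 1027 × 4090 × 162.0 = 6.80×10^8 J/(m²·K).
Angular frequency ω = 2π / T = 2π / 2.58×10^7 s = 2.44×10^-7 s⁻¹.
Cω = 6.80×10^8 × 2.44×10^-7 = 166 W/(m²·K).
Amplitude A = F₀ / (Cω) = 169.5 / 166 = 1.02 K.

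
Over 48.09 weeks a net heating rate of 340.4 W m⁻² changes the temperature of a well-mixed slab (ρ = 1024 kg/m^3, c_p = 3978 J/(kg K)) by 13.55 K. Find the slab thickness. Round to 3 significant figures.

Heat input Q = F Δt = 340.4 × 2.91×10^7 s = 9.90×10^9 J/m².
Required areal heat capacity C = Q / ΔT = 7.31×10^8 J/(m²·K).
Depth D = C / (ρ c_p) = 7.31×10^8 / (1024 × 3978) = 179 m.

179 m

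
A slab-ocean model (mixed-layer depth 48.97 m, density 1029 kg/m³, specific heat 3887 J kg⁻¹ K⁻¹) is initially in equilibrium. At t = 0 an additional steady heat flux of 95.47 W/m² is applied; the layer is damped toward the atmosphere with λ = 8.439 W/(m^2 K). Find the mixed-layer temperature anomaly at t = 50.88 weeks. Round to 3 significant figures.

Areal heat capacity C = ρ c_p D = 1029 × 3887 × 48.97 = 1.96×10^8 J m⁻² K⁻¹.
τ = C / λ = 1.96×10^8 / 8.439 = 2.32×10^7 s.
Equilibrium anomaly ΔT_eq = F / λ = 95.47 / 8.439 = 11.3 K.
t = 50.88 weeks = 3.08×10^7 s, so t/τ = 1.33.
ΔT(t) = ΔT_eq (1 − e^(−t/τ)) = 11.3 × (1 − e^−1.33) = 8.31 K.

8.31 K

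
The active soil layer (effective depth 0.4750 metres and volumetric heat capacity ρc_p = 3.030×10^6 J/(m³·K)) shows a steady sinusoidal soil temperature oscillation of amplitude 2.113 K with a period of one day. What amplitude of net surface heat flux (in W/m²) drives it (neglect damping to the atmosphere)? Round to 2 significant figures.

Areal heat capacity C = ρc_p × D = 3.030×10^6 × 0.4750 = 1.44×10^6 J m⁻² K⁻¹.
ω = 2π / 86400 s = 7.27×10^-5 s⁻¹.
Cω = 1.44×10^6 × 7.27×10^-5 = 105 W/(m²·K).
F₀ = A × Cω = 2.113 × 105 = 221 W/m².

220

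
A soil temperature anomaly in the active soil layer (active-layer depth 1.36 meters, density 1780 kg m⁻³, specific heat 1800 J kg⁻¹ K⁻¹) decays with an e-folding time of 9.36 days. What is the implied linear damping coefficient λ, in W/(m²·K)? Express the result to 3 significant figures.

5.39

Areal heat capacity C = ρ c_p D = 1780 × 1800 × 1.36 = 4.36×10^6 J/(m²·K).
τ = 9.36 days = 8.09×10^5 s.
λ = C / τ = 4.36×10^6 / 8.09×10^5 = 5.39 W/(m²·K).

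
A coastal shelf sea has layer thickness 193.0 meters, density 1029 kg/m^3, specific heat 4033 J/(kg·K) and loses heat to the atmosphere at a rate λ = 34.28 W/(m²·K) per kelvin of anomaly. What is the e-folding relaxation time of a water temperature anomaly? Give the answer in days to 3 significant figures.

Areal heat capacity C = ρ c_p D = 1029 × 4033 × 193.0 = 8.01×10^8 J m⁻² K⁻¹.
Relaxation time τ = C / λ = 8.01×10^8 / 34.28 = 2.34×10^7 s.
In days: 2.34×10^7 s / (86400 s/day) = 270 days.

270 days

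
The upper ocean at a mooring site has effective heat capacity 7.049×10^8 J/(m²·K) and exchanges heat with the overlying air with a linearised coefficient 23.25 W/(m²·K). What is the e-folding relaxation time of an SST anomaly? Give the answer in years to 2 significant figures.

Areal heat capacity C = 7.049×10^8 J/(m²·K) (given).
Relaxation time τ = C / λ = 7.05×10^8 / 23.25 = 3.03×10^7 s.
In years: 3.03×10^7 s / (3.156×10^7 s/year) = 0.961 years.

0.96 years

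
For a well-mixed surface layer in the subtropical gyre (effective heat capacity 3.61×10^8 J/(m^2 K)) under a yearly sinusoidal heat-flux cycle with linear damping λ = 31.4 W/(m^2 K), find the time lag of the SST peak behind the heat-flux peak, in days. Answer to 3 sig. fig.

Areal heat capacity C = 3.61×10^8 J/(m^2 K) (given).
ω = 2π / 3.15×10^7 s = 1.99×10^-7 s⁻¹.
Phase lag φ = arctan(Cω/λ) = arctan(71.9/31.4) = 1.16 rad.
Time lag = φ / ω = 1.16 / 1.99×10^-7 = 5.82×10^6 s = 67.3 days.

67.3 days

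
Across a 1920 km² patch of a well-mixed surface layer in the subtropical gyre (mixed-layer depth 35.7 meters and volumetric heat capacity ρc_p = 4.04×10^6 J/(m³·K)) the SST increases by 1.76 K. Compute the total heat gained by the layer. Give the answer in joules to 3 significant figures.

4.87×10^17 J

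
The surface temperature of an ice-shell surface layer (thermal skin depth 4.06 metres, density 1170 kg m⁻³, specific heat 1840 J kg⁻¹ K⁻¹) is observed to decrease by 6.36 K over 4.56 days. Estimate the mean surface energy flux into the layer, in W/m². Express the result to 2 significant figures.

-140

Areal heat capacity C = ρ c_p D = 1170 × 1840 × 4.06 = 8.74×10^6 J m⁻² K⁻¹.
Required heat per unit area: Q = C ΔT = 8.74×10^6 × -6.36 = -5.56×10^7 J/m².
Flux F = Q / Δt = -5.56×10^7 / 3.94×10^5 s = -141 W/m².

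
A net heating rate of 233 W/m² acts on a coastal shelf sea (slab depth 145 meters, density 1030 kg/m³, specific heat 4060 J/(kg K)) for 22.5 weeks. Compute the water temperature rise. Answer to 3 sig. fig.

5.23 K

Areal heat capacity C = ρ c_p D = 1030 × 4060 × 145 = 6.06×10^8 J/(m^2 K).
Net heat input Q = F Δt = 233 × (22.5 weeks × 6.048×10^5 s/week) = 3.17×10^9 J/m².
ΔT = Q / C = 3.17×10^9 / 6.06×10^8 = 5.23 K.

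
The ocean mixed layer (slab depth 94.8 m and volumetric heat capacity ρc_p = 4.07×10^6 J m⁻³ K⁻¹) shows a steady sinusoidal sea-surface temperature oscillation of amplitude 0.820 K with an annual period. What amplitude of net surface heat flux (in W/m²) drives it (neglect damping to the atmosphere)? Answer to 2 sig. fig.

63

Areal heat capacity C = ρc_p × D = 4.07×10^6 × 94.8 = 3.86×10^8 J m⁻² K⁻¹.
ω = 2π / 3.15×10^7 s = 1.99×10^-7 s⁻¹.
Cω = 3.86×10^8 × 1.99×10^-7 = 76.9 W/(m²·K).
F₀ = A × Cω = 0.820 × 76.9 = 63.0 W/m².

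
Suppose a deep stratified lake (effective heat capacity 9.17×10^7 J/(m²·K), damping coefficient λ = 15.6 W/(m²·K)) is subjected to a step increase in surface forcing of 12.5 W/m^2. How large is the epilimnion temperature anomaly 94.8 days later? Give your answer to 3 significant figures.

0.602 K

Areal heat capacity C = 9.17×10^7 J/(m²·K) (given).
τ = C / λ = 9.17×10^7 / 15.6 = 5.88×10^6 s.
Equilibrium anomaly ΔT_eq = F / λ = 12.5 / 15.6 = 0.801 K.
t = 94.8 days = 8.19×10^6 s, so t/τ = 1.39.
ΔT(t) = ΔT_eq (1 − e^(−t/τ)) = 0.801 × (1 − e^−1.39) = 0.602 K.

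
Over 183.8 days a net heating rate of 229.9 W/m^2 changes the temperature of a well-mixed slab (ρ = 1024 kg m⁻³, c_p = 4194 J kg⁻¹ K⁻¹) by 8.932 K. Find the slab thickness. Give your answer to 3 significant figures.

Heat input Q = F Δt = 229.9 × 1.59×10^7 s = 3.65×10^9 J/m².
Required areal heat capacity C = Q / ΔT = 4.09×10^8 J/(m²·K).
Depth D = C / (ρ c_p) = 4.09×10^8 / (1024 × 4194) = 95.2 m.

95.2 m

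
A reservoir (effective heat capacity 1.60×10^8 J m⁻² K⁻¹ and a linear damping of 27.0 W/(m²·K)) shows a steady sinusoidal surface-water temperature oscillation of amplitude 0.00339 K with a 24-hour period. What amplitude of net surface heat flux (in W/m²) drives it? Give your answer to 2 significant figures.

Areal heat capacity C = 1.60×10^8 J m⁻² K⁻¹ (given).
ω = 2π / 86400 s = 7.27×10^-5 s⁻¹.
√((Cω)² + λ²) = √((11600)² + 27.0²) = 11600 W/(m²·K).
F₀ = A × √((Cω)²+λ²) = 0.00339 × 11600 = 39.4 W/m².

39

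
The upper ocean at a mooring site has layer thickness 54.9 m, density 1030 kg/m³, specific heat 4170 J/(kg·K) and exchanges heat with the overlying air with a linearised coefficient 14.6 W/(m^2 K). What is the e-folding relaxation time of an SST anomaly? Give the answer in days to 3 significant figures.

187 days

Areal heat capacity C = ρ c_p D = 1030 × 4170 × 54.9 = 2.36×10^8 J m⁻² K⁻¹.
Relaxation time τ = C / λ = 2.36×10^8 / 14.6 = 1.62×10^7 s.
In days: 1.62×10^7 s / (86400 s/day) = 187 days.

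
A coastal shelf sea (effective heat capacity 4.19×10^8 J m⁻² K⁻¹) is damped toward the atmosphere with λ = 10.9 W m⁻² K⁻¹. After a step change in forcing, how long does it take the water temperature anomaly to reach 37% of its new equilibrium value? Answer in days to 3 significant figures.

206 days

Areal heat capacity C = 4.19×10^8 J m⁻² K⁻¹ (given).
τ = C / λ = 4.19×10^8 / 10.9 = 3.84×10^7 s.
Fraction reached: 1 − e^(−t/τ) = 0.37 ⇒ t = −τ ln(1 − 0.37) = τ × 0.462.
t = 1.78×10^7 s = 206 days.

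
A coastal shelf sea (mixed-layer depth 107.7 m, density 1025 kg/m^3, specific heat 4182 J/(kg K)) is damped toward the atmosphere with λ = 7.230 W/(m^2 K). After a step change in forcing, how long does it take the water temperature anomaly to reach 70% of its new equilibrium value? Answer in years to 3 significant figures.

2.44 years

Areal heat capacity C = ρ c_p D = 1025 × 4182 × 107.7 = 4.62×10^8 J m⁻² K⁻¹.
τ = C / λ = 4.62×10^8 / 7.230 = 6.39×10^7 s.
Fraction reached: 1 − e^(−t/τ) = 0.70 ⇒ t = −τ ln(1 − 0.70) = τ × 1.20.
t = 7.69×10^7 s = 2.44 years.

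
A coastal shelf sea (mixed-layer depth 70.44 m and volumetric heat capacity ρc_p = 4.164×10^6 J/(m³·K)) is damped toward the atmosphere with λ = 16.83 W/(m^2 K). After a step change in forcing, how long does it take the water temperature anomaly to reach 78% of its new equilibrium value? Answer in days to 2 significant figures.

310 days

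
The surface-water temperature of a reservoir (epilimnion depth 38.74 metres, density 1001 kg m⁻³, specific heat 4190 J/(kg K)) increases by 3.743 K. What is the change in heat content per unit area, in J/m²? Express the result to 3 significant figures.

Areal heat capacity C = ρ c_p D = 1001 × 4190 × 38.74 = 1.62×10^8 J m⁻² K⁻¹.
ΔQ = C ΔT = 1.62×10^8 × 3.743 = 6.08×10^8 J/m².

6.08×10^8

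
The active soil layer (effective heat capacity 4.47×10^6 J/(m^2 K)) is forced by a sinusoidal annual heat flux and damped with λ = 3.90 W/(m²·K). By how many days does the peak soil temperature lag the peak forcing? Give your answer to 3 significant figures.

Areal heat capacity C = 4.47×10^6 J/(m^2 K) (given).
ω = 2π / 3.15×10^7 s = 1.99×10^-7 s⁻¹.
Phase lag φ = arctan(Cω/λ) = arctan(0.891/3.90) = 0.225 rad.
Time lag = φ / ω = 0.225 / 1.99×10^-7 = 1.13×10^6 s = 13.0 days.

13.0 days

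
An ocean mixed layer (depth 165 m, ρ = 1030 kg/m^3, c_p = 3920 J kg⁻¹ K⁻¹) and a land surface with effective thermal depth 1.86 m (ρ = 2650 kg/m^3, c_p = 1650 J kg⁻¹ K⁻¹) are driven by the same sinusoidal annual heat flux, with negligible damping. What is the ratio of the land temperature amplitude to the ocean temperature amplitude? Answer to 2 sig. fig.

C_ocean = 1030 × 3920 × 165 = 6.66×10^8 J/(m²·K).
C_land = 2650 × 1650 × 1.86 = 8.13×10^6 J/(m²·K).
Undamped amplitude ∝ 1/C, so A_land/A_ocean = C_ocean/C_land = 81.9.

82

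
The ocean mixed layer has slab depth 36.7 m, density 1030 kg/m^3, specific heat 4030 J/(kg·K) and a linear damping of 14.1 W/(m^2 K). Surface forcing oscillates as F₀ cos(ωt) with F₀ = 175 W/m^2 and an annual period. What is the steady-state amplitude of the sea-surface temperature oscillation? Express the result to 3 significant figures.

5.23 K

Areal heat capacity C = ρ c_p D = 1030 × 4030 × 36.7 = 1.52×10^8 J/(m^2 K).
Angular frequency ω = 2π / T = 2π / 3.15×10^7 s = 1.99×10^-7 s⁻¹.
√((Cω)² + λ²) = √((30.4)² + 14.1²) = 33.5 W/(m²·K).
Amplitude A = F₀ / √((Cω)²+λ²) = 175 / 33.5 = 5.23 K.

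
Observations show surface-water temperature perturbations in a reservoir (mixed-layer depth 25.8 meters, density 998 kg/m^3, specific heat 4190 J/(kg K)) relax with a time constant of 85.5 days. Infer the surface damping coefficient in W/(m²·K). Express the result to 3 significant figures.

14.6

Areal heat capacity C = ρ c_p D = 998 × 4190 × 25.8 = 1.08×10^8 J/(m^2 K).
τ = 85.5 days = 7.39×10^6 s.
λ = C / τ = 1.08×10^8 / 7.39×10^6 = 14.6 W/(m²·K).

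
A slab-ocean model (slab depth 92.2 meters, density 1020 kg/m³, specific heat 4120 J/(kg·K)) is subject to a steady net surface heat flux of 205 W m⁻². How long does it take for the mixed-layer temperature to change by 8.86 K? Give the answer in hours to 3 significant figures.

Areal heat capacity C = ρ c_p D = 1020 × 4120 × 92.2 = 3.87×10^8 J/(m^2 K).
Time required: Δt = C ΔT / F = 3.87×10^8 × 8.86 / 205 = 1.67×10^7 s.
In hours: 1.67×10^7 s / (3600 s/hour) = 4650 hours.

4650 hours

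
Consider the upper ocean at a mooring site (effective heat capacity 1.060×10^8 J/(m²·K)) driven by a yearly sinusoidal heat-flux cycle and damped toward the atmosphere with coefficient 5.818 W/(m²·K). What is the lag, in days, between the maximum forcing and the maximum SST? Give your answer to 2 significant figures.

Areal heat capacity C = 1.060×10^8 J/(m²·K) (given).
ω = 2π / 3.15×10^7 s = 1.99×10^-7 s⁻¹.
Phase lag φ = arctan(Cω/λ) = arctan(21.1/5.818) = 1.30 rad.
Time lag = φ / ω = 1.30 / 1.99×10^-7 = 6.53×10^6 s = 75.6 days.

76 days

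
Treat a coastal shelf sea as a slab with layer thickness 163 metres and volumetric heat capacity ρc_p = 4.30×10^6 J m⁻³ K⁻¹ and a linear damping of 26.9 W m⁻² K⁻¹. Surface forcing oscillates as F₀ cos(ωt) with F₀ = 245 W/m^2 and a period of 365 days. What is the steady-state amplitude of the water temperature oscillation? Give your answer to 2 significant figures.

1.7 K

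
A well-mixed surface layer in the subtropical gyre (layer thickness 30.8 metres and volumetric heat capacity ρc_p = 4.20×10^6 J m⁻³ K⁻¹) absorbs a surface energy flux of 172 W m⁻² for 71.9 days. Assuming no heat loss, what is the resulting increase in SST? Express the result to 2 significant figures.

8.3 K

Areal heat capacity C = ρc_p × D = 4.20×10^6 × 30.8 = 1.29×10^8 J/(m²·K).
Net heat input Q = F Δt = 172 × (71.9 days × 86400 s/day) = 1.07×10^9 J/m².
ΔT = Q / C = 1.07×10^9 / 1.29×10^8 = 8.26 K.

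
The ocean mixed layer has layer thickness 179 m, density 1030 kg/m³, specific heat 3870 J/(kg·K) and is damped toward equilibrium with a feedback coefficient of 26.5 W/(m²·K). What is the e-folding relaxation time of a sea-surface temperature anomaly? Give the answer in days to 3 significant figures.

312 days

Areal heat capacity C = ρ c_p D = 1030 × 3870 × 179 = 7.14×10^8 J/(m²·K).
Relaxation time τ = C / λ = 7.14×10^8 / 26.5 = 2.69×10^7 s.
In days: 2.69×10^7 s / (86400 s/day) = 312 days.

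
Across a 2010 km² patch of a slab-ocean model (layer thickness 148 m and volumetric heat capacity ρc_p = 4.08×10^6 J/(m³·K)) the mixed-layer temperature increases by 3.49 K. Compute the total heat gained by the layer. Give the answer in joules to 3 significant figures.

4.24×10^18 J

Areal heat capacity C = ρc_p × D = 4.08×10^6 × 148 = 6.04×10^8 J/(m^2 K).
Heat per unit area: q = C ΔT = 6.04×10^8 × 3.49 = 2.11×10^9 J/m².
Total heat: Q = q × A = 2.11×10^9 × (2010 × 10⁶ m²) = 4.24×10^18 J.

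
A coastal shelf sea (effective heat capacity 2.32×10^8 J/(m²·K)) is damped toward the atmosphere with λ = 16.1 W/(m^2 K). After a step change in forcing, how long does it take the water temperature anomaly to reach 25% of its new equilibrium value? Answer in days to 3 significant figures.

48.0 days

Areal heat capacity C = 2.32×10^8 J/(m²·K) (given).
τ = C / λ = 2.32×10^8 / 16.1 = 1.44×10^7 s.
Fraction reached: 1 − e^(−t/τ) = 0.25 ⇒ t = −τ ln(1 − 0.25) = τ × 0.288.
t = 4.15×10^6 s = 48.0 days.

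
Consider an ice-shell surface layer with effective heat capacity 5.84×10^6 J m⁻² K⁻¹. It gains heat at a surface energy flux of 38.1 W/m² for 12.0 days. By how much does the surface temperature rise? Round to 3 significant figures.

Areal heat capacity C = 5.84×10^6 J m⁻² K⁻¹ (given).
Net heat input Q = F Δt = 38.1 × (12.0 days × 86400 s/day) = 3.95×10^7 J/m².
ΔT = Q / C = 3.95×10^7 / 5.84×10^6 = 6.76 K.

6.76 K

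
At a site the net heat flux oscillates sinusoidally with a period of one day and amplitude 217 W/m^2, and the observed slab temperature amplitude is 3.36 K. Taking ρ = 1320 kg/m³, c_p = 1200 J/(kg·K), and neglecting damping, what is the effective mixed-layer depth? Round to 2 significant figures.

0.56 m

ω = 2π / 86400 s = 7.27×10^-5 s⁻¹.
Required C = F₀ / (A ω) = 217 / (3.36 × 7.27×10^-5) = 8.88×10^5 J/(m²·K).
D = C / (ρ c_p) = 8.88×10^5 / (1320 × 1200) = 0.561 m.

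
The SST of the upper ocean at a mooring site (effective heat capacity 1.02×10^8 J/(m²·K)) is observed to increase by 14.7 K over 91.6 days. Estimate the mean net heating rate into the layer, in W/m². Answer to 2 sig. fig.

190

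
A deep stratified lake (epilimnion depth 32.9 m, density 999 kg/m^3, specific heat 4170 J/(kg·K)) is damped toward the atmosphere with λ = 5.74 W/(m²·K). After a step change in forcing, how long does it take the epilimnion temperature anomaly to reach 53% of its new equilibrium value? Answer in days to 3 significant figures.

209 days

Areal heat capacity C = ρ c_p D = 999 × 4170 × 32.9 = 1.37×10^8 J/(m^2 K).
τ = C / λ = 1.37×10^8 / 5.74 = 2.39×10^7 s.
Fraction reached: 1 − e^(−t/τ) = 0.53 ⇒ t = −τ ln(1 − 0.53) = τ × 0.755.
t = 1.80×10^7 s = 209 days.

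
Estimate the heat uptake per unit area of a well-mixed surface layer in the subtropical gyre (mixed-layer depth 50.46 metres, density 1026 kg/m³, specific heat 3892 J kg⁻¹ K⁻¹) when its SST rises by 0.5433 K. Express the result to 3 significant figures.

1.09×10^8

Areal heat capacity C = ρ c_p D = 1026 × 3892 × 50.46 = 2.01×10^8 J/(m²·K).
ΔQ = C ΔT = 2.01×10^8 × 0.5433 = 1.09×10^8 J/m².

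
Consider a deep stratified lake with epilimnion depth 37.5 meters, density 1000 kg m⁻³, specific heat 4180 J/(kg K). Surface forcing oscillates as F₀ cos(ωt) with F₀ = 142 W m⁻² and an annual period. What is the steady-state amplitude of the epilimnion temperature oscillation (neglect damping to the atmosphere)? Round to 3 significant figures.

Areal heat capacity C = ρ c_p D = 1000 × 4180 × 37.5 = 1.57×10^8 J/(m^2 K).
Angular frequency ω = 2π / T = 2π / 3.15×10^7 s = 1.99×10^-7 s⁻¹.
Cω = 1.57×10^8 × 1.99×10^-7 = 31.2 W/(m²·K).
Amplitude A = F₀ / (Cω) = 142 / 31.2 = 4.55 K.

4.55 K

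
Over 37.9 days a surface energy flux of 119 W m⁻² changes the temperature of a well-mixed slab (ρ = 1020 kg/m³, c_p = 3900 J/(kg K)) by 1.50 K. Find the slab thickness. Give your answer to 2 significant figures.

Heat input Q = F Δt = 119 × 3.27×10^6 s = 3.90×10^8 J/m².
Required areal heat capacity C = Q / ΔT = 2.60×10^8 J/(m²·K).
Depth D = C / (ρ c_p) = 2.60×10^8 / (1020 × 3900) = 65.3 m.

65 m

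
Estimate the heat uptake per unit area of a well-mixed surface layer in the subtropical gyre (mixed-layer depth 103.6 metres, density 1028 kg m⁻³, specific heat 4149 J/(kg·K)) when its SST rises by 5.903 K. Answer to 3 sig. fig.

2.61×10^9

Areal heat capacity C = ρ c_p D = 1028 × 4149 × 103.6 = 4.42×10^8 J/(m^2 K).
ΔQ = C ΔT = 4.42×10^8 × 5.903 = 2.61×10^9 J/m².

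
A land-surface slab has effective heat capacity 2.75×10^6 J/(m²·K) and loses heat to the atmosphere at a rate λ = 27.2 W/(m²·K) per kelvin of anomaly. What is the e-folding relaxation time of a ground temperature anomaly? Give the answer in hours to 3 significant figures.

28.1 hours

Areal heat capacity C = 2.75×10^6 J/(m²·K) (given).
Relaxation time τ = C / λ = 2.75×10^6 / 27.2 = 1.01×10^5 s.
In hours: 1.01×10^5 s / (3600 s/hour) = 28.1 hours.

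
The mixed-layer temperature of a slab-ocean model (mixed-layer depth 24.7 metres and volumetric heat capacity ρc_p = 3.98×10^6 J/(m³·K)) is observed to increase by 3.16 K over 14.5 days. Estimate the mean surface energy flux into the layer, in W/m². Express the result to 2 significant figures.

250

Areal heat capacity C = ρc_p × D = 3.98×10^6 × 24.7 = 9.83×10^7 J m⁻² K⁻¹.
Required heat per unit area: Q = C ΔT = 9.83×10^7 × 3.16 = 3.11×10^8 J/m².
Flux F = Q / Δt = 3.11×10^8 / 1.25×10^6 s = 248 W/m².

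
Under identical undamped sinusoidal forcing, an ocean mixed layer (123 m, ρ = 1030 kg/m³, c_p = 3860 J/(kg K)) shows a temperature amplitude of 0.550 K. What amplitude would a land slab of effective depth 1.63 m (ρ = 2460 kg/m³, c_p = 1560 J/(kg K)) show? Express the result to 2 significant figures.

C_ocean = 4.89×10^8 J/(m²·K); C_land = 6.26×10^6 J/(m²·K).
A ∝ 1/C ⇒ A_land = A_ocean × C_ocean/C_land = 0.550 × 78.2 = 43.0 K.

43 K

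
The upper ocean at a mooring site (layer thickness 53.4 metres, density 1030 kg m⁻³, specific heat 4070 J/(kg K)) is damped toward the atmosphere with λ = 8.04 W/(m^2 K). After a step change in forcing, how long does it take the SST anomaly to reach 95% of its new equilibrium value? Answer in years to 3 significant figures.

Areal heat capacity C = ρ c_p D = 1030 × 4070 × 53.4 = 2.24×10^8 J/(m^2 K).
τ = C / λ = 2.24×10^8 / 8.04 = 2.78×10^7 s.
Fraction reached: 1 − e^(−t/τ) = 0.95 ⇒ t = −τ ln(1 − 0.95) = τ × 3.00.
t = 8.34×10^7 s = 2.64 years.

2.64 years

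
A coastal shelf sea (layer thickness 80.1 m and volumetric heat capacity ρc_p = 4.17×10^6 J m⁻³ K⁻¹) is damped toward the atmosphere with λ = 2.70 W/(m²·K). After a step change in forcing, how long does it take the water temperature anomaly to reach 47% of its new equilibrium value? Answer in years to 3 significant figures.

2.49 years

Areal heat capacity C = ρc_p × D = 4.17×10^6 × 80.1 = 3.34×10^8 J m⁻² K⁻¹.
τ = C / λ = 3.34×10^8 / 2.70 = 1.24×10^8 s.
Fraction reached: 1 − e^(−t/τ) = 0.47 ⇒ t = −τ ln(1 − 0.47) = τ × 0.635.
t = 7.85×10^7 s = 2.49 years.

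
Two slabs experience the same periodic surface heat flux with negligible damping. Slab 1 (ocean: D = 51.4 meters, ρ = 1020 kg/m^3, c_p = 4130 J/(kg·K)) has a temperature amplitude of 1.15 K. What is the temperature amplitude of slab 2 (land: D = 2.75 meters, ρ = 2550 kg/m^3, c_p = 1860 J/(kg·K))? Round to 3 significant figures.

C_ocean = 2.17×10^8 J/(m²·K); C_land = 1.30×10^7 J/(m²·K).
A ∝ 1/C ⇒ A_land = A_ocean × C_ocean/C_land = 1.15 × 16.6 = 19.1 K.

19.1 K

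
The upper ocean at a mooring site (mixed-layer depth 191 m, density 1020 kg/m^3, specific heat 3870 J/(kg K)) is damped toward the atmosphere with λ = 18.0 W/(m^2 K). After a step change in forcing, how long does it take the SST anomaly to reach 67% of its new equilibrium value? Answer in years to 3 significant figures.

Areal heat capacity C = ρ c_p D = 1020 × 3870 × 191 = 7.54×10^8 J m⁻² K⁻¹.
τ = C / λ = 7.54×10^8 / 18.0 = 4.19×10^7 s.
Fraction reached: 1 − e^(−t/τ) = 0.67 ⇒ t = −τ ln(1 − 0.67) = τ × 1.11.
t = 4.64×10^7 s = 1.47 years.

1.47 years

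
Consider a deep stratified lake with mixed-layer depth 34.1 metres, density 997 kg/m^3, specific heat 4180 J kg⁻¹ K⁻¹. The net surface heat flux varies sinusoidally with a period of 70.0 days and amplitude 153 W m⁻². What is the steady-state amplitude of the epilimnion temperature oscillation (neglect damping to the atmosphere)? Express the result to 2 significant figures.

1.0 K

Areal heat capacity C = ρ c_p D = 997 × 4180 × 34.1 = 1.42×10^8 J m⁻² K⁻¹.
Angular frequency ω = 2π / T = 2π / 6.05×10^6 s = 1.04×10^-6 s⁻¹.
Cω = 1.42×10^8 × 1.04×10^-6 = 148 W/(m²·K).
Amplitude A = F₀ / (Cω) = 153 / 148 = 1.04 K.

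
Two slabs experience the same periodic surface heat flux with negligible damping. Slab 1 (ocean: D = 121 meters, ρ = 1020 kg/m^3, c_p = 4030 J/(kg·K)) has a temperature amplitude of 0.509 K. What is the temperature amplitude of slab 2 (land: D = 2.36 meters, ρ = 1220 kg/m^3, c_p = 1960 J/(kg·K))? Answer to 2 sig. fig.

C_ocean = 4.97×10^8 J/(m²·K); C_land = 5.64×10^6 J/(m²·K).
A ∝ 1/C ⇒ A_land = A_ocean × C_ocean/C_land = 0.509 × 88.1 = 44.9 K.

45 K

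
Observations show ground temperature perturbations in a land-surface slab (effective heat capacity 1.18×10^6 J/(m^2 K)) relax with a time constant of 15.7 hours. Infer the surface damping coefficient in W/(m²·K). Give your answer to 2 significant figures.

21

Areal heat capacity C = 1.18×10^6 J/(m^2 K) (given).
τ = 15.7 hours = 56500 s.
λ = C / τ = 1.18×10^6 / 56500 = 20.9 W/(m²·K).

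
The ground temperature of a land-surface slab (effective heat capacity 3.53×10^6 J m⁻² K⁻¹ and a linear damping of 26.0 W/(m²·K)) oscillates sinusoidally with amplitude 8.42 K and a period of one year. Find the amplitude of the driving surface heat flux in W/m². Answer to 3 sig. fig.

219

Areal heat capacity C = 3.53×10^6 J m⁻² K⁻¹ (given).
ω = 2π / 3.15×10^7 s = 1.99×10^-7 s⁻¹.
√((Cω)² + λ²) = √((0.703)² + 26.0²) = 26.0 W/(m²·K).
F₀ = A × √((Cω)²+λ²) = 8.42 × 26.0 = 219 W/m².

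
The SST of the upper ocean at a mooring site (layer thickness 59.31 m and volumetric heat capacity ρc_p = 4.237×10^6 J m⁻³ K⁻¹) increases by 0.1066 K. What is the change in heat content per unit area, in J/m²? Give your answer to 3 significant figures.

2.68×10^7

Areal heat capacity C = ρc_p × D = 4.237×10^6 × 59.31 = 2.51×10^8 J/(m²·K).
ΔQ = C ΔT = 2.51×10^8 × 0.1066 = 2.68×10^7 J/m².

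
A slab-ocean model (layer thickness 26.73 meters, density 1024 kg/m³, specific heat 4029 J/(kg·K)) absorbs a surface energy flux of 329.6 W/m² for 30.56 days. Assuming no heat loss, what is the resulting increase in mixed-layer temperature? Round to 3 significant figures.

7.89 K

Areal heat capacity C = ρ c_p D = 1024 × 4029 × 26.73 = 1.10×10^8 J m⁻² K⁻¹.
Net heat input Q = F Δt = 329.6 × (30.56 days × 86400 s/day) = 8.70×10^8 J/m².
ΔT = Q / C = 8.70×10^8 / 1.10×10^8 = 7.89 K.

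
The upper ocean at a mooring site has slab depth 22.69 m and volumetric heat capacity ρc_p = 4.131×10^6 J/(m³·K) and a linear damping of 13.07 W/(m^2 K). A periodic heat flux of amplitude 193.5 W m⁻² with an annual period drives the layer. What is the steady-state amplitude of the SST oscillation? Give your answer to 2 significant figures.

8.5 K

Areal heat capacity C = ρc_p × D = 4.131×10^6 × 22.69 = 9.37×10^7 J m⁻² K⁻¹.
Angular frequency ω = 2π / T = 2π / 3.15×10^7 s = 1.99×10^-7 s⁻¹.
√((Cω)² + λ²) = √((18.7)² + 13.07²) = 22.8 W/(m²·K).
Amplitude A = F₀ / √((Cω)²+λ²) = 193.5 / 22.8 = 8.49 K.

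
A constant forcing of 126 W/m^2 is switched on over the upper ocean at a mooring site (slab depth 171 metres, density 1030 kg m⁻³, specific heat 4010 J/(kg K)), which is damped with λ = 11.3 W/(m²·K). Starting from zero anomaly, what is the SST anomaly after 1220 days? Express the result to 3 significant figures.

Areal heat capacity C = ρ c_p D = 1030 × 4010 × 171 = 7.06×10^8 J/(m²·K).
τ = C / λ = 7.06×10^8 / 11.3 = 6.25×10^7 s.
Equilibrium anomaly ΔT_eq = F / λ = 126 / 11.3 = 11.2 K.
t = 1220 days = 1.05×10^8 s, so t/τ = 1.69.
ΔT(t) = ΔT_eq (1 − e^(−t/τ)) = 11.2 × (1 − e^−1.69) = 9.09 K.

9.09 K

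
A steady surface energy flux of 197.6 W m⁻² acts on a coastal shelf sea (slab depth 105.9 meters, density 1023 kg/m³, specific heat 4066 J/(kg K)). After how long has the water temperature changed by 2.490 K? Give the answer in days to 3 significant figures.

64.2 days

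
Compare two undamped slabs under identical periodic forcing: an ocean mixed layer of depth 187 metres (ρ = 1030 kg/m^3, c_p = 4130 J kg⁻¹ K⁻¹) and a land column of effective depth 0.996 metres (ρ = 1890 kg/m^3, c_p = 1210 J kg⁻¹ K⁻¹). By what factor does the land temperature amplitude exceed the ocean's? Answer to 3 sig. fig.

C_ocean = 1030 × 4130 × 187 = 7.95×10^8 J/(m²·K).
C_land = 1890 × 1210 × 0.996 = 2.28×10^6 J/(m²·K).
Undamped amplitude ∝ 1/C, so A_land/A_ocean = C_ocean/C_land = 349.

349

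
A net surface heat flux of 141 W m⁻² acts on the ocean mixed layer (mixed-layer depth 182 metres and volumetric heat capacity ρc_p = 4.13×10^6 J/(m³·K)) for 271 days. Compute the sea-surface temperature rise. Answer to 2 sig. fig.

4.4 K

Areal heat capacity C = ρc_p × D = 4.13×10^6 × 182 = 7.52×10^8 J/(m²·K).
Net heat input Q = F Δt = 141 × (271 days × 86400 s/day) = 3.30×10^9 J/m².
ΔT = Q / C = 3.30×10^9 / 7.52×10^8 = 4.39 K.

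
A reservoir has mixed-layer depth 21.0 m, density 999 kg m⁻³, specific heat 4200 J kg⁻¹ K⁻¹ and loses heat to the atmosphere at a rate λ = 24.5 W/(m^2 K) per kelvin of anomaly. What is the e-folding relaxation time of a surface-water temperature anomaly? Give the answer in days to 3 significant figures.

Areal heat capacity C = ρ c_p D = 999 × 4200 × 21.0 = 8.81×10^7 J/(m²·K).
Relaxation time τ = C / λ = 8.81×10^7 / 24.5 = 3.60×10^6 s.
In days: 3.60×10^6 s / (86400 s/day) = 41.6 days.

41.6 days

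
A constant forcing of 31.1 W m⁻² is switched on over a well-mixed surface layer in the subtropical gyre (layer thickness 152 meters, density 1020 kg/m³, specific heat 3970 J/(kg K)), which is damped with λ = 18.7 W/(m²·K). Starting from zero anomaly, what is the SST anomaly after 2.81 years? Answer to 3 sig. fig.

1.55 K

Areal heat capacity C = ρ c_p D = 1020 × 3970 × 152 = 6.16×10^8 J/(m^2 K).
τ = C / λ = 6.16×10^8 / 18.7 = 3.29×10^7 s.
Equilibrium anomaly ΔT_eq = F / λ = 31.1 / 18.7 = 1.66 K.
t = 2.81 years = 8.87×10^7 s, so t/τ = 2.69.
ΔT(t) = ΔT_eq (1 − e^(−t/τ)) = 1.66 × (1 − e^−2.69) = 1.55 K.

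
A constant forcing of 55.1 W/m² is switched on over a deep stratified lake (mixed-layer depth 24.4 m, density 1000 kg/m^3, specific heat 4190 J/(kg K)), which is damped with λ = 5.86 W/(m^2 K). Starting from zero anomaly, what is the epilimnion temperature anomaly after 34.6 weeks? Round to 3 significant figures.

6.57 K

Areal heat capacity C = ρ c_p D = 1000 × 4190 × 24.4 = 1.02×10^8 J/(m^2 K).
τ = C / λ = 1.02×10^8 / 5.86 = 1.74×10^7 s.
Equilibrium anomaly ΔT_eq = F / λ = 55.1 / 5.86 = 9.40 K.
t = 34.6 weeks = 2.09×10^7 s, so t/τ = 1.20.
ΔT(t) = ΔT_eq (1 − e^(−t/τ)) = 9.40 × (1 − e^−1.20) = 6.57 K.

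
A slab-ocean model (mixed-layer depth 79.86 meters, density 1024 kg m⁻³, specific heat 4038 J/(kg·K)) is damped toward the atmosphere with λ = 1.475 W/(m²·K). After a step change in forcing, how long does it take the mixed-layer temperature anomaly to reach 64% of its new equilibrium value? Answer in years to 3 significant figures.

7.25 years

Areal heat capacity C = ρ c_p D = 1024 × 4038 × 79.86 = 3.30×10^8 J m⁻² K⁻¹.
τ = C / λ = 3.30×10^8 / 1.475 = 2.24×10^8 s.
Fraction reached: 1 − e^(−t/τ) = 0.64 ⇒ t = −τ ln(1 − 0.64) = τ × 1.02.
t = 2.29×10^8 s = 7.25 years.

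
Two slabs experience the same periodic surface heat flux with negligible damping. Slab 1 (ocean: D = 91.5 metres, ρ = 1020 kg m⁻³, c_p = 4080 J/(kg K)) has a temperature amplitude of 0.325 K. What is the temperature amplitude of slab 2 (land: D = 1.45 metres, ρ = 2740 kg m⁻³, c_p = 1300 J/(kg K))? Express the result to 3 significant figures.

24.0 K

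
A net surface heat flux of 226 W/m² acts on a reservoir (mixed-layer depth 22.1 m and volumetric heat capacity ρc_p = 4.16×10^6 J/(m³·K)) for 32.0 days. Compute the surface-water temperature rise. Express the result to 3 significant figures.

Areal heat capacity C = ρc_p × D = 4.16×10^6 × 22.1 = 9.19×10^7 J/(m²·K).
Net heat input Q = F Δt = 226 × (32.0 days × 86400 s/day) = 6.25×10^8 J/m².
ΔT = Q / C = 6.25×10^8 / 9.19×10^7 = 6.80 K.

6.80 K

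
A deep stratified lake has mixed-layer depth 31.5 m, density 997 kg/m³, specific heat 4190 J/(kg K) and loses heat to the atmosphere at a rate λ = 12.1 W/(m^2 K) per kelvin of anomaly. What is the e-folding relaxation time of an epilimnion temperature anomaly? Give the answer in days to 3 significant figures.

126 days

Areal heat capacity C = ρ c_p D = 997 × 4190 × 31.5 = 1.32×10^8 J/(m^2 K).
Relaxation time τ = C / λ = 1.32×10^8 / 12.1 = 1.09×10^7 s.
In days: 1.09×10^7 s / (86400 s/day) = 126 days.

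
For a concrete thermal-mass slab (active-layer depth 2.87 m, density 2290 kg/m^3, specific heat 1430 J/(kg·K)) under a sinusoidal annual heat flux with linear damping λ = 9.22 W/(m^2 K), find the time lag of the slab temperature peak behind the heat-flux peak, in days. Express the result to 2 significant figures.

12 days

Areal heat capacity C = ρ c_p D = 2290 × 1430 × 2.87 = 9.40×10^6 J/(m²·K).
ω = 2π / 3.15×10^7 s = 1.99×10^-7 s⁻¹.
Phase lag φ = arctan(Cω/λ) = arctan(1.87/9.22) = 0.200 rad.
Time lag = φ / ω = 0.200 / 1.99×10^-7 = 1.01×10^6 s = 11.6 days.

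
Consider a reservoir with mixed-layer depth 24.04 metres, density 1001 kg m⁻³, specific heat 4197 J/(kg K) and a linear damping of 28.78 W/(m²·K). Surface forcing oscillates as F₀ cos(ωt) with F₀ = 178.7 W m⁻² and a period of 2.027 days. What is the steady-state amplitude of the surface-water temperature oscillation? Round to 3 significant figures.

Areal heat capacity C = ρ c_p D = 1001 × 4197 × 24.04 = 1.01×10^8 J/(m²·K).
Angular frequency ω = 2π / T = 2π / 1.75×10^5 s = 3.59×10^-5 s⁻¹.
√((Cω)² + λ²) = √((3620)² + 28.78²) = 3620 W/(m²·K).
Amplitude A = F₀ / √((Cω)²+λ²) = 178.7 / 3620 = 0.0493 K.

0.0493 K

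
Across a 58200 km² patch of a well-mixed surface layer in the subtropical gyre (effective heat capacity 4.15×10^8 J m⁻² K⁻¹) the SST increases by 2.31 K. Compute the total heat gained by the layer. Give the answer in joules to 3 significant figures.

5.58×10^19 J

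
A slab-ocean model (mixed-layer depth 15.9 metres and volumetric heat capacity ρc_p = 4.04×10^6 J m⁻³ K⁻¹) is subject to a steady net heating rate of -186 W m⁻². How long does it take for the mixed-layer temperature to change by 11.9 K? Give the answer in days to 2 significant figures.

48 days

Areal heat capacity C = ρc_p × D = 4.04×10^6 × 15.9 = 6.42×10^7 J m⁻² K⁻¹.
Time required: Δt = C ΔT / F = 6.42×10^7 × -11.9 / -186 = 4.11×10^6 s.
In days: 4.11×10^6 s / (86400 s/day) = 47.6 days.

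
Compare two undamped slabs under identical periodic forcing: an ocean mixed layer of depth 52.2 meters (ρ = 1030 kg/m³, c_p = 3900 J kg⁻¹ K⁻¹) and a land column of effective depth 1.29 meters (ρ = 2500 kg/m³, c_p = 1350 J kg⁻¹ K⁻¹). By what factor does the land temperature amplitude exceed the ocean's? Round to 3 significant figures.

48.2

C_ocean = 1030 × 3900 × 52.2 = 2.10×10^8 J/(m²·K).
C_land = 2500 × 1350 × 1.29 = 4.35×10^6 J/(m²·K).
Undamped amplitude ∝ 1/C, so A_land/A_ocean = C_ocean/C_land = 48.2.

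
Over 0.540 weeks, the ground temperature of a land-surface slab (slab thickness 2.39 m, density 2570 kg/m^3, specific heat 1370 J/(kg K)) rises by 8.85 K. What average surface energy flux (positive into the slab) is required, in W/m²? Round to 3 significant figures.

228

Areal heat capacity C = ρ c_p D = 2570 × 1370 × 2.39 = 8.41×10^6 J/(m²·K).
Required heat per unit area: Q = C ΔT = 8.41×10^6 × 8.85 = 7.45×10^7 J/m².
Flux F = Q / Δt = 7.45×10^7 / 3.27×10^5 s = 228 W/m².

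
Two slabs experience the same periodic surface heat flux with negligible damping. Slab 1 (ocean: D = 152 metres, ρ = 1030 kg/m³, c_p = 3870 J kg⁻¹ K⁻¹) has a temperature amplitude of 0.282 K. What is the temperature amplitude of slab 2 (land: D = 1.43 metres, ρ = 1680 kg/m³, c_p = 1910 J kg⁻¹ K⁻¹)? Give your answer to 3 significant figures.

37.2 K

C_ocean = 6.06×10^8 J/(m²·K); C_land = 4.59×10^6 J/(m²·K).
A ∝ 1/C ⇒ A_land = A_ocean × C_ocean/C_land = 0.282 × 132 = 37.2 K.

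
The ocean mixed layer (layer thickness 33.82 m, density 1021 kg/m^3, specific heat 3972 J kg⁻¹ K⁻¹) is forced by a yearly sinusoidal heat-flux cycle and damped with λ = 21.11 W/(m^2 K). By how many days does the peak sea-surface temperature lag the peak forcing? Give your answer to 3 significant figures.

53.0 days

Areal heat capacity C = ρ c_p D = 1021 × 3972 × 33.82 = 1.37×10^8 J/(m²·K).
ω = 2π / 3.15×10^7 s = 1.99×10^-7 s⁻¹.
Phase lag φ = arctan(Cω/λ) = arctan(27.3/21.11) = 0.913 rad.
Time lag = φ / ω = 0.913 / 1.99×10^-7 = 4.58×10^6 s = 53.0 days.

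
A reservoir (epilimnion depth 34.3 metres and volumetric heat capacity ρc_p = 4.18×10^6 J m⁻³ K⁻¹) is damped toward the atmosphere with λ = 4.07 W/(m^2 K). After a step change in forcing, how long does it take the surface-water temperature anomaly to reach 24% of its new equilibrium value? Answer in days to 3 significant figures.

Areal heat capacity C = ρc_p × D = 4.18×10^6 × 34.3 = 1.43×10^8 J m⁻² K⁻¹.
τ = C / λ = 1.43×10^8 / 4.07 = 3.52×10^7 s.
Fraction reached: 1 − e^(−t/τ) = 0.24 ⇒ t = −τ ln(1 − 0.24) = τ × 0.274.
t = 9.67×10^6 s = 112 days.

112 days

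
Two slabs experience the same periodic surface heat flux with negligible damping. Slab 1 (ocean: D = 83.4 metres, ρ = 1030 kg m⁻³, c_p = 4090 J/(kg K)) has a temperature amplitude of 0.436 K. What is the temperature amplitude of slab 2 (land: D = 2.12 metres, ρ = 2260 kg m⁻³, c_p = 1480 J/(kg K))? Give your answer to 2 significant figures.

C_ocean = 3.51×10^8 J/(m²·K); C_land = 7.09×10^6 J/(m²·K).
A ∝ 1/C ⇒ A_land = A_ocean × C_ocean/C_land = 0.436 × 49.5 = 21.6 K.

22 K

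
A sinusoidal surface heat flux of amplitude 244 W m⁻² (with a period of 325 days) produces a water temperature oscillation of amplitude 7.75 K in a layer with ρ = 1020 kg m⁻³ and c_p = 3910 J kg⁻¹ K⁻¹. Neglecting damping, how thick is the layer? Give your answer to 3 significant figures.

ω = 2π / 2.81×10^7 s = 2.24×10^-7 s⁻¹.
Required C = F₀ / (A ω) = 244 / (7.75 × 2.24×10^-7) = 1.41×10^8 J/(m²·K).
D = C / (ρ c_p) = 1.41×10^8 / (1020 × 3910) = 35.3 m.

35.3 m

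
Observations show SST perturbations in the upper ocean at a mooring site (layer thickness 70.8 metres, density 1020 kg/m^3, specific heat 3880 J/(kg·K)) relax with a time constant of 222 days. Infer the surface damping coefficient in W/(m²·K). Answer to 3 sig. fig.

Areal heat capacity C = ρ c_p D = 1020 × 3880 × 70.8 = 2.80×10^8 J/(m^2 K).
τ = 222 days = 1.92×10^7 s.
λ = C / τ = 2.80×10^8 / 1.92×10^7 = 14.6 W/(m²·K).

14.6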